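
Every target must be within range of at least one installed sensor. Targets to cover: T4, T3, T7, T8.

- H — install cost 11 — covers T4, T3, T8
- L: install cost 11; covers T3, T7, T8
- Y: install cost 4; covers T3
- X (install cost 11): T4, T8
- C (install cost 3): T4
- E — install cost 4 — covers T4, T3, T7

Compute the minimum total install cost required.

14

This is a weighted set-cover instance.
Choose L and C: together they cover T4, T3, T7, T8 — every target.
Total install cost: 11 + 3 = 14.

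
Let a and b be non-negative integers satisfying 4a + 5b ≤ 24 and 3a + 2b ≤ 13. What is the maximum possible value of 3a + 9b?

The continuous relaxation peaks at (0, 4.8) with value 43.20; rounding to a feasible lattice point costs some objective.
(a,b)=(1,4): 4·1+5·4=24≤24, 3·1+2·4=11≤13, objective 39.
(a,b)=(0,4): 4·0+5·4=20≤24, 3·0+2·4=8≤13, objective 36.
(a,b)=(2,3): 4·2+5·3=23≤24, 3·2+2·3=12≤13, objective 33.
Maximum is 39 at (a,b)=(1,4).

39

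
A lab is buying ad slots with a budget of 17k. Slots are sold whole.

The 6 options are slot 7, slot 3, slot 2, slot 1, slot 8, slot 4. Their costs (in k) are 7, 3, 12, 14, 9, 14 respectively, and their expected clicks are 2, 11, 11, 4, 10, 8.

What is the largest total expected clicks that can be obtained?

This is an integer program with binary decision variables.
slot 3 + slot 2: cost 3 + 12 = 15 ≤ 17, expected clicks 11 + 11 = 22.
slot 3 + slot 8: cost 3 + 9 = 12 ≤ 17, expected clicks 11 + 10 = 21.
Best is slot 3 and slot 2 with total expected clicks 22.

22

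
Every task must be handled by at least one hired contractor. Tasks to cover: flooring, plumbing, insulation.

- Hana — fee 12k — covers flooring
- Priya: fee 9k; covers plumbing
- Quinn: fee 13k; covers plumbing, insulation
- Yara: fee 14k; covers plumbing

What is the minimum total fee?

Choose Hana and Quinn: together they cover flooring, plumbing, insulation — every task.
Total fee: 12 + 13 = 25.
No cover costs less than 25.

25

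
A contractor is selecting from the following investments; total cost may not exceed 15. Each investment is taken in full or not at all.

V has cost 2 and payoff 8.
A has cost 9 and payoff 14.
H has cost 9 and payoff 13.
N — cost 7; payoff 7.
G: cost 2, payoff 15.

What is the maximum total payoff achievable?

37

Treat it as a binary knapsack problem.
Allowing fractional choices, the relaxed optimum would be about 39.9, but investments are indivisible.
V + A + G: cost 2 + 9 + 2 = 13 ≤ 15, payoff 8 + 14 + 15 = 37.
V + H + G: cost 2 + 9 + 2 = 13 ≤ 15, payoff 8 + 13 + 15 = 36.
V + N + G: cost 2 + 7 + 2 = 11 ≤ 15, payoff 8 + 7 + 15 = 30.
Best is V, A, and G with total payoff 37.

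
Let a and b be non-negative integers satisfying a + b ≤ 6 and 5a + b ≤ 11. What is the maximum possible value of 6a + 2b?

16

(a,b)=(1,5): 1·1+1·5=6≤6, 5·1+1·5=10≤11, objective 16.
(a,b)=(1,4): 1·1+1·4=5≤6, 5·1+1·4=9≤11, objective 14.
No feasible integer point exceeds 16.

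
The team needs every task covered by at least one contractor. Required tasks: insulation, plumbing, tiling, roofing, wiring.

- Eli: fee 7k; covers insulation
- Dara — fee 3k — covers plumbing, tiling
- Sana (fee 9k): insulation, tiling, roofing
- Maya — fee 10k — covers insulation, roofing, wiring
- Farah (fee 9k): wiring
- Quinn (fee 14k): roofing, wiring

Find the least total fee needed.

13

This is an integer covering problem.
Choose Dara and Maya: together they cover insulation, plumbing, tiling, roofing, wiring — every task.
Total fee: 3 + 10 = 13.
No cover costs less than 13.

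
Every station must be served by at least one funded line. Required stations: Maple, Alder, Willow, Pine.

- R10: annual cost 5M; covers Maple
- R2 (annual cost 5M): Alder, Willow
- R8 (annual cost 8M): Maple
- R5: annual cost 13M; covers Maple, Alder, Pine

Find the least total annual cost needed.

18

Choose R2 and R5: together they cover Maple, Alder, Willow, Pine — every station.
Total annual cost: 5 + 13 = 18.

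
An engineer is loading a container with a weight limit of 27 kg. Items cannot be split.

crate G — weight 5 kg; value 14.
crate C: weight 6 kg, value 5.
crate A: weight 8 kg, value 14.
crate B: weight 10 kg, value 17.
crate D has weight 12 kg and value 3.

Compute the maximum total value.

Allowing fractional choices, the relaxed optimum would be about 48.3, but items are indivisible.
crate G + crate A + crate B: weight 5 + 8 + 10 = 23 ≤ 27, value 14 + 14 + 17 = 45.
crate G + crate C + crate B: weight 5 + 6 + 10 = 21 ≤ 27, value 14 + 5 + 17 = 36.
Best is crate G, crate A, and crate B with total value 45.

45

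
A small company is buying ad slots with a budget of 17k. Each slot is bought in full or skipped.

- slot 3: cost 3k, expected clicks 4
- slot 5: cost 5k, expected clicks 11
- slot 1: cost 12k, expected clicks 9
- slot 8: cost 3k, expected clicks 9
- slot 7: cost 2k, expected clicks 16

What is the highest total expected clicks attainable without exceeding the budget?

slot 5 + slot 8 + slot 7: cost 5 + 3 + 2 = 10 ≤ 17, expected clicks 11 + 9 + 16 = 36.
slot 3 + slot 5 + slot 8 + slot 7: cost 3 + 5 + 3 + 2 = 13 ≤ 17, expected clicks 4 + 11 + 9 + 16 = 40.
slot 1 + slot 8 + slot 7: cost 12 + 3 + 2 = 17 ≤ 17, expected clicks 9 + 9 + 16 = 34.
Best is slot 3, slot 5, slot 8, and slot 7 with total expected clicks 40.

40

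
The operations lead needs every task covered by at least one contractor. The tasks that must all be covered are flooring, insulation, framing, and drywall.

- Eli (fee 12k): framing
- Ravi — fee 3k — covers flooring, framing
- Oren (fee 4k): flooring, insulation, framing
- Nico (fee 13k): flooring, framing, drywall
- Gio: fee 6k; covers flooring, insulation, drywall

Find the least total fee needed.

This is an integer covering problem.
Choose Ravi and Gio: together they cover flooring, insulation, framing, drywall — every task.
Total fee: 3 + 6 = 9.

9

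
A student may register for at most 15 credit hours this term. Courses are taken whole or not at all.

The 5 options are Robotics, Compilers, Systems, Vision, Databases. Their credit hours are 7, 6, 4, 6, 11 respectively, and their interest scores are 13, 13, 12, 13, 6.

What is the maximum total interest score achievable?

26

Allowing fractional choices, the relaxed optimum would be about 35.8, but courses are indivisible.
Robotics + Compilers: credit hours 7 + 6 = 13 ≤ 15, interest score 13 + 13 = 26.
Compilers + Vision: credit hours 6 + 6 = 12 ≤ 15, interest score 13 + 13 = 26.
The maximum interest score is 26; one optimal choice is Compilers and Vision.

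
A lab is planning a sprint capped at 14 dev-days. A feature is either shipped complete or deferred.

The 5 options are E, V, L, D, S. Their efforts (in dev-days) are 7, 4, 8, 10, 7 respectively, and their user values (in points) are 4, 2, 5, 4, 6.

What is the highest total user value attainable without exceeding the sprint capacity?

Allowing fractional choices, the relaxed optimum would be about 10.4, but features are indivisible.
V + L: effort 4 + 8 = 12 ≤ 14, user value 2 + 5 = 7.
V + S: effort 4 + 7 = 11 ≤ 14, user value 2 + 6 = 8.
E + S: effort 7 + 7 = 14 ≤ 14, user value 4 + 6 = 10.
Best is E and S with total user value 10.

10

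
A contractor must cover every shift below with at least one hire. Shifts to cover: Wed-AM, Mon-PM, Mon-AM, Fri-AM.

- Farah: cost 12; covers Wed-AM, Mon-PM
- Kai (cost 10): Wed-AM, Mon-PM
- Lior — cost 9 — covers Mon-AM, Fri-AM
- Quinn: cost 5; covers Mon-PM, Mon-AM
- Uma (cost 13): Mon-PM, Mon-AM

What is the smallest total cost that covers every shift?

19

This is a weighted set-cover instance.
The greedy cost-per-new-shift heuristic would pick Quinn, Lior, and Kai for 24, but a cheaper cover exists.
Choose Kai and Lior: together they cover Wed-AM, Mon-PM, Mon-AM, Fri-AM — every shift.
Total cost: 10 + 9 = 19.
No cover costs less than 19.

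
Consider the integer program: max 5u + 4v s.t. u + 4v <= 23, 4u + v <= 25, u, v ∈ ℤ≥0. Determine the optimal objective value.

(u,v)=(5,4) is feasible, giving 41.
(u,v)=(5,3) is feasible, giving 37.
(u,v)=(4,4) is feasible, giving 36.
Maximum is 41 at (u,v)=(5,4).

41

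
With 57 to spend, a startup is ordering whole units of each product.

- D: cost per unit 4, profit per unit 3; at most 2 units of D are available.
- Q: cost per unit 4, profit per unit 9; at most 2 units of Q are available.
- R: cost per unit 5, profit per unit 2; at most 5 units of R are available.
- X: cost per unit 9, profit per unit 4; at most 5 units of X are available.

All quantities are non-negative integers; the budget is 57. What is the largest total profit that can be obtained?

42

This is a bounded integer knapsack.
1×D, 2×Q, and 5×X: cost 57 ≤ 57, profit 1·3 + 2·9 + 5·4 = 41.
2×D, 2×Q, 1×R, and 4×X: cost 57 ≤ 57, profit 2·3 + 2·9 + 1·2 + 4·4 = 42.
Best is 42.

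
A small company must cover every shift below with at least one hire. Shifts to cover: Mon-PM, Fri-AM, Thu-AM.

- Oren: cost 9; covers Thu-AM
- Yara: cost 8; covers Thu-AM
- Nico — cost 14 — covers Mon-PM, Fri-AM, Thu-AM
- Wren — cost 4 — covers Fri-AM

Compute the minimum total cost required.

This is a weighted set-cover instance.
The greedy cost-per-new-shift heuristic would pick Wren and Nico for 18, but a cheaper cover exists.
Nico alone covers Mon-PM, Fri-AM, Thu-AM — every shift.
Total cost: 14.
No cover costs less than 14.

14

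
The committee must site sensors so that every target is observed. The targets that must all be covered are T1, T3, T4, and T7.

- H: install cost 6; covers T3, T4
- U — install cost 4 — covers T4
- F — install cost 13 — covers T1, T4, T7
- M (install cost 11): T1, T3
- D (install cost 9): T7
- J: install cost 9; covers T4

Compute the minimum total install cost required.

Choose H and F: together they cover T1, T3, T4, T7 — every target.
Total install cost: 6 + 13 = 19.
No cover costs less than 19.

19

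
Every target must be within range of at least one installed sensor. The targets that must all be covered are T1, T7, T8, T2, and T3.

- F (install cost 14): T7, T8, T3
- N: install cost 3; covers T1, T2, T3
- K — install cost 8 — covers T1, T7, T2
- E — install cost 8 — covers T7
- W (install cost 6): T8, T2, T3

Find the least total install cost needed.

14

Choose K and W: together they cover T1, T7, T8, T2, T3 — every target.
Total install cost: 8 + 6 = 14.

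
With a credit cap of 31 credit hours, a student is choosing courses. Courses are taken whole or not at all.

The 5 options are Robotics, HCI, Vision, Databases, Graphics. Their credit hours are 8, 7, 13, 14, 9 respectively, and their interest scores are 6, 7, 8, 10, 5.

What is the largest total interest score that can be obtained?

Take Robotics, HCI, and Databases: credit hours 8 + 7 + 14 = 29 ≤ 31, interest score 6 + 7 + 10 = 23.
No other feasible combination does better.

23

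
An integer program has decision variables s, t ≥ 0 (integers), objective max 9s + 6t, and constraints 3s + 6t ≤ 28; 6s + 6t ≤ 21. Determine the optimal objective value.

27

(s,t)=(3,0): 3·3+6·0=9≤28, 6·3+6·0=18≤21, objective 27.
(s,t)=(2,1): 3·2+6·1=12≤28, 6·2+6·1=18≤21, objective 24.
(s,t)=(2,0): 3·2+6·0=6≤28, 6·2+6·0=12≤21, objective 18.
Maximum is 27 at (s,t)=(3,0).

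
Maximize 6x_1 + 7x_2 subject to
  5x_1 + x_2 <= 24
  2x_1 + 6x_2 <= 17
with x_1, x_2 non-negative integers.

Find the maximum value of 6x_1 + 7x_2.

The continuous relaxation peaks at (4.54, 1.32) with value 36.46; rounding to a feasible lattice point costs some objective.
(x_1,x_2)=(4,1): 5·4+1·1=21≤24, 2·4+6·1=14≤17, objective 31.
(x_1,x_2)=(3,1): 5·3+1·1=16≤24, 2·3+6·1=12≤17, objective 25.
(x_1,x_2)=(4,0): 5·4+1·0=20≤24, 2·4+6·0=8≤17, objective 24.
The best lattice point is (4,1), giving 31.

31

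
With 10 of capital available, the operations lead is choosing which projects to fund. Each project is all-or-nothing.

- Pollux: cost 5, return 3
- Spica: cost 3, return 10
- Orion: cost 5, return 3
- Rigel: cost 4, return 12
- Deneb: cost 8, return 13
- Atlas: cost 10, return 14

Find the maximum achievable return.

Allowing fractional choices, the relaxed optimum would be about 26.9, but projects are indivisible.
Spica + Rigel: cost 3 + 4 = 7 ≤ 10, return 10 + 12 = 22.
Pollux + Rigel: cost 5 + 4 = 9 ≤ 10, return 3 + 12 = 15.
Orion + Rigel: cost 5 + 4 = 9 ≤ 10, return 3 + 12 = 15.
Best is Spica and Rigel with total return 22.

22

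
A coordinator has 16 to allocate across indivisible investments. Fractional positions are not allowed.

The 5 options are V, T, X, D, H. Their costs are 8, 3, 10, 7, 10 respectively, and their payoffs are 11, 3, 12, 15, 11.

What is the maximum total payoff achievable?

Take V and D: cost 8 + 7 = 15 ≤ 16, payoff 11 + 15 = 26.
No other feasible combination does better.

26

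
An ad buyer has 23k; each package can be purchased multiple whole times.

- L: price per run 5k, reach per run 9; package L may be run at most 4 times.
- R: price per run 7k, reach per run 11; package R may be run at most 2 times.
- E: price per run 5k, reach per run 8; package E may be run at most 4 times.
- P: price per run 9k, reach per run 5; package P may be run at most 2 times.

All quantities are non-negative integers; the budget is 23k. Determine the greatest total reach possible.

L has the best ratio (9/5); taking only L gives at most 4×9 = 36 (stopped by the price limit).
Mixing does better — 3×L and 1×R: price 22 ≤ 23, reach 3·9 + 1·11 = 38.

38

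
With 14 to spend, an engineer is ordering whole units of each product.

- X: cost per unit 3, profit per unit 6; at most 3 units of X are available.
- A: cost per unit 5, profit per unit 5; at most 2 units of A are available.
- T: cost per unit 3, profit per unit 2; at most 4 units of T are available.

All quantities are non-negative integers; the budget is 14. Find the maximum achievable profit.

23

3×X and 1×A: cost 14 ≤ 14, profit 3·6 + 1·5 = 23.
3×X and 1×T: cost 12 ≤ 14, profit 3·6 + 1·2 = 20.
Best is 23.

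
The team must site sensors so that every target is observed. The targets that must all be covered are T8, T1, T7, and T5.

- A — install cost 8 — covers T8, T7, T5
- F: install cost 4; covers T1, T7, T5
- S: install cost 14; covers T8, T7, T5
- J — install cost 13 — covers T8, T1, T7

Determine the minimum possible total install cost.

12

Choose A and F: together they cover T8, T1, T7, T5 — every target.
Total install cost: 8 + 4 = 12.
No cover costs less than 12.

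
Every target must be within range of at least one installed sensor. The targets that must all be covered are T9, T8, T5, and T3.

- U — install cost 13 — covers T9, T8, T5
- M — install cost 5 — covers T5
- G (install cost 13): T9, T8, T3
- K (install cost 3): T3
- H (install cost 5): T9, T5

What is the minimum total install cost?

This is an integer covering problem.
The greedy cost-per-new-target heuristic would pick H, K, and U for 21, but a cheaper cover exists.
Choose U and K: together they cover T9, T8, T5, T3 — every target.
Total install cost: 13 + 3 = 16.
No cover costs less than 16.

16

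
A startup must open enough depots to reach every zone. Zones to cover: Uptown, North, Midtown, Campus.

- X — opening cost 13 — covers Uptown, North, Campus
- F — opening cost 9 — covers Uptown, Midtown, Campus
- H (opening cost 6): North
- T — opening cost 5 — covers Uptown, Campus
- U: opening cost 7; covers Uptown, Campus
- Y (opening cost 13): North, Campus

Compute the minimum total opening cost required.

15

Choose F and H: together they cover Uptown, North, Midtown, Campus — every zone.
Total opening cost: 9 + 6 = 15.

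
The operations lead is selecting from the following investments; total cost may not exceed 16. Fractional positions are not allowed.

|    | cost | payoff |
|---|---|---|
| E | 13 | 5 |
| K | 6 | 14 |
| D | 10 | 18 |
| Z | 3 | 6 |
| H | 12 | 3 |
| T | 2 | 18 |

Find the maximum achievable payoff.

D + Z + T: cost 10 + 3 + 2 = 15 ≤ 16, payoff 18 + 6 + 18 = 42.
K + Z + T: cost 6 + 3 + 2 = 11 ≤ 16, payoff 14 + 6 + 18 = 38.
Best is D, Z, and T with total payoff 42.

42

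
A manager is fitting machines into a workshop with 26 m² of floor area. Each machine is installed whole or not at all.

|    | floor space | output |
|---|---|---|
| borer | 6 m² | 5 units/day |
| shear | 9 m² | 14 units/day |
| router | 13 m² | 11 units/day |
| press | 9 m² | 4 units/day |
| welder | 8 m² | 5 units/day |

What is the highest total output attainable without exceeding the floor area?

25

This is an integer program with binary decision variables.
shear + router: floor space 9 + 13 = 22 ≤ 26, output 14 + 11 = 25.
borer + shear + press: floor space 6 + 9 + 9 = 24 ≤ 26, output 5 + 14 + 4 = 23.
borer + shear + welder: floor space 6 + 9 + 8 = 23 ≤ 26, output 5 + 14 + 5 = 24.
Best is shear and router with total output 25.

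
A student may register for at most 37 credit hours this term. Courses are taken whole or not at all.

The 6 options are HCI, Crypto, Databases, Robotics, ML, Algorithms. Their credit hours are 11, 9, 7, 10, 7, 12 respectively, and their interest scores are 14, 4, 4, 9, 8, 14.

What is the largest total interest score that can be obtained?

Treat it as a binary knapsack problem.
Take HCI, Databases, ML, and Algorithms: credit hours 11 + 7 + 7 + 12 = 37 ≤ 37, interest score 14 + 4 + 8 + 14 = 40.
No other feasible combination does better.

40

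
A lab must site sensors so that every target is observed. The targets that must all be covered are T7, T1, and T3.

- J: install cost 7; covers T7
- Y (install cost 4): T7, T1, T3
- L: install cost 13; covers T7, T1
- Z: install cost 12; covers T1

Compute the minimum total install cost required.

Y alone covers T7, T1, T3 — every target.
Total install cost: 4.
No cover costs less than 4.

4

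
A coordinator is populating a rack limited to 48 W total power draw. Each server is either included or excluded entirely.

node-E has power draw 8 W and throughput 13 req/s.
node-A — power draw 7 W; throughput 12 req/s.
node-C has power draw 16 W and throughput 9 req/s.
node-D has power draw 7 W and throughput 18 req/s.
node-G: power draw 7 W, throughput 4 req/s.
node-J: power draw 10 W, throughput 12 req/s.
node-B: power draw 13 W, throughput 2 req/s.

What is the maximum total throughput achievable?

64

Take node-E, node-A, node-C, node-D, and node-J: power draw 8 + 7 + 16 + 7 + 10 = 48 ≤ 48, throughput 13 + 12 + 9 + 18 + 12 = 64.
No other feasible combination does better.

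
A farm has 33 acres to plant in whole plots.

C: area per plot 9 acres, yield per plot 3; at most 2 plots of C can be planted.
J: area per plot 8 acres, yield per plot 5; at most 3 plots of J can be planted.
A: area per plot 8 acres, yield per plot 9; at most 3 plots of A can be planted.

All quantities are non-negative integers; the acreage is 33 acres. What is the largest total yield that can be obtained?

32

1×C and 3×A: area 33 ≤ 33, yield 1·3 + 3·9 = 30.
1×J and 3×A: area 32 ≤ 33, yield 1·5 + 3·9 = 32.
Best is 32.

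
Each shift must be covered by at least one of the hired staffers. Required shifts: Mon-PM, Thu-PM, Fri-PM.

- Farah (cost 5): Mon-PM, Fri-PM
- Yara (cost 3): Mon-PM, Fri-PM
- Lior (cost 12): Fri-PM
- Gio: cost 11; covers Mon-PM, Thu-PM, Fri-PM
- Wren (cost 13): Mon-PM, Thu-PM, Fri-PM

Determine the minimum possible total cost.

11

The greedy cost-per-new-shift heuristic would pick Yara and Gio for 14, but a cheaper cover exists.
Gio alone covers Mon-PM, Thu-PM, Fri-PM — every shift.
Total cost: 11.
No cover costs less than 11.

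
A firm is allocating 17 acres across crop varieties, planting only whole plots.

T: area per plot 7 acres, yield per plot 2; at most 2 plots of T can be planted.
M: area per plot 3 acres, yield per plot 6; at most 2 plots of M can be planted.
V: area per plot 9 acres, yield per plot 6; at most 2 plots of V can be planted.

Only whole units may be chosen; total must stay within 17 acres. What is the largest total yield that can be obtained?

18

1×T and 2×M: area 13 ≤ 17, yield 1·2 + 2·6 = 14.
2×M and 1×V: area 15 ≤ 17, yield 2·6 + 1·6 = 18.
Best is 18.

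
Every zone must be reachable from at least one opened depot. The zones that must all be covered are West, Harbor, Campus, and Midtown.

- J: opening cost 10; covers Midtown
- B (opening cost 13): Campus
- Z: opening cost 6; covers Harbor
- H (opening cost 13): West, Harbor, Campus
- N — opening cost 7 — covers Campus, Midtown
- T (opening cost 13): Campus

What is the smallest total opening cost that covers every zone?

The greedy cost-per-new-zone heuristic would pick N, Z, and H for 26, but a cheaper cover exists.
Choose H and N: together they cover West, Harbor, Campus, Midtown — every zone.
Total opening cost: 13 + 7 = 20.
No cover costs less than 20.

20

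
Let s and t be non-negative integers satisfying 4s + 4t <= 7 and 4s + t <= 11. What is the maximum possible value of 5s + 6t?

The continuous relaxation peaks at (0, 1.75) with value 10.50; rounding to a feasible lattice point costs some objective.
(s,t)=(0,1) is feasible, giving 6.
(s,t)=(1,0) is feasible, giving 5.
(s,t)=(0,0) is feasible, giving 0.
No feasible integer point exceeds 6.

6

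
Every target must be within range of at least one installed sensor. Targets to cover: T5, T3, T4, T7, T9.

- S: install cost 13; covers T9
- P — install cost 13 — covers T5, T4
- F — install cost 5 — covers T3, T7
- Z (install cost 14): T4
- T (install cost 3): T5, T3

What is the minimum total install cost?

The greedy cost-per-new-target heuristic would pick T, F, S, and P for 34, but a cheaper cover exists.
Choose S, P, and F: together they cover T5, T3, T4, T7, T9 — every target.
Total install cost: 13 + 13 + 5 = 31.
No cover costs less than 31.

31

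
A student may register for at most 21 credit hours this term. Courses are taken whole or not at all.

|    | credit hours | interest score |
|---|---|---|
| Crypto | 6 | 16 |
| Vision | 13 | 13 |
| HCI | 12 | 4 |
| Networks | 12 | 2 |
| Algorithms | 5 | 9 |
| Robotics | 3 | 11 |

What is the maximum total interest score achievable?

Vision + Algorithms + Robotics: credit hours 13 + 5 + 3 = 21 ≤ 21, interest score 13 + 9 + 11 = 33.
Crypto + Algorithms + Robotics: credit hours 6 + 5 + 3 = 14 ≤ 21, interest score 16 + 9 + 11 = 36.
Crypto + HCI + Robotics: credit hours 6 + 12 + 3 = 21 ≤ 21, interest score 16 + 4 + 11 = 31.
Best is Crypto, Algorithms, and Robotics with total interest score 36.

36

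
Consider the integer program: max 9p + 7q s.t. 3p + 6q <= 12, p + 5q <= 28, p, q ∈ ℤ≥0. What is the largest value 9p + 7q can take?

(p,q)=(4,0): 3·4+6·0=12≤12, 1·4+5·0=4≤28, objective 36.
(p,q)=(3,0): 3·3+6·0=9≤12, 1·3+5·0=3≤28, objective 27.
The best lattice point is (4,0), giving 36.

36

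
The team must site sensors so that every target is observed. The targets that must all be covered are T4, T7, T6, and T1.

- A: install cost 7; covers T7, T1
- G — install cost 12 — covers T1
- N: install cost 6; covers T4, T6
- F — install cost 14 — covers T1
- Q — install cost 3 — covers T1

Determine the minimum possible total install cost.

This is an integer covering problem.
The greedy cost-per-new-target heuristic would pick N, Q, and A for 16, but a cheaper cover exists.
Choose A and N: together they cover T4, T7, T6, T1 — every target.
Total install cost: 7 + 6 = 13.
No cover costs less than 13.

13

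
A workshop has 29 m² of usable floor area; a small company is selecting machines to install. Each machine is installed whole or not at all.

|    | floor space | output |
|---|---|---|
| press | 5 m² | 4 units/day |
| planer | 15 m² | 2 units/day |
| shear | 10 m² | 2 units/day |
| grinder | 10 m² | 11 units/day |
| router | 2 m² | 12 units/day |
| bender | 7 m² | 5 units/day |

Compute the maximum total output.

Take press, grinder, router, and bender: floor space 5 + 10 + 2 + 7 = 24 ≤ 29, output 4 + 11 + 12 + 5 = 32.
No other feasible combination does better.

32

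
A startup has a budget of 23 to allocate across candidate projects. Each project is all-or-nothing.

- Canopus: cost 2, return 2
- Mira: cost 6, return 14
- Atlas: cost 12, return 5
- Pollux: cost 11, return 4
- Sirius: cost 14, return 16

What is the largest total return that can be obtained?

32

Allowing fractional choices, the relaxed optimum would be about 32.4, but projects are indivisible.
Canopus + Mira + Sirius: cost 2 + 6 + 14 = 22 ≤ 23, return 2 + 14 + 16 = 32.
Mira + Sirius: cost 6 + 14 = 20 ≤ 23, return 14 + 16 = 30.
Best is Canopus, Mira, and Sirius with total return 32.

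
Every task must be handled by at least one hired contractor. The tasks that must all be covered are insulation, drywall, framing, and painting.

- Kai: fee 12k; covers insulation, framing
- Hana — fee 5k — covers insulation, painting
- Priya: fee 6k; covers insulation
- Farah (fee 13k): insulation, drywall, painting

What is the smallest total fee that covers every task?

The greedy cost-per-new-task heuristic would pick Hana, Kai, and Farah for 30, but a cheaper cover exists.
Choose Kai and Farah: together they cover insulation, drywall, framing, painting — every task.
Total fee: 12 + 13 = 25.
No cover costs less than 25.

25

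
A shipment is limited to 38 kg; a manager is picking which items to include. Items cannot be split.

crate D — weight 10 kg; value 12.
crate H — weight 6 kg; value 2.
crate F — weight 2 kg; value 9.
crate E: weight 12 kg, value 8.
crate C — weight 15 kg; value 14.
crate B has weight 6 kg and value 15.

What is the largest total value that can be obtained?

Take crate D, crate F, crate C, and crate B: weight 10 + 2 + 15 + 6 = 33 ≤ 38, value 12 + 9 + 14 + 15 = 50.
No other feasible combination does better.

50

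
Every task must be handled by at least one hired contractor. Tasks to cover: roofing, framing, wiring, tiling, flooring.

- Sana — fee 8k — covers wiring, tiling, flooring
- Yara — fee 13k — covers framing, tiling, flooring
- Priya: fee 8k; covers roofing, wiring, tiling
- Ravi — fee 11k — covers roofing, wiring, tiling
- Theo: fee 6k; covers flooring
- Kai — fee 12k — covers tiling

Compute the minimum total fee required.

21

Choose Yara and Priya: together they cover roofing, framing, wiring, tiling, flooring — every task.
Total fee: 13 + 8 = 21.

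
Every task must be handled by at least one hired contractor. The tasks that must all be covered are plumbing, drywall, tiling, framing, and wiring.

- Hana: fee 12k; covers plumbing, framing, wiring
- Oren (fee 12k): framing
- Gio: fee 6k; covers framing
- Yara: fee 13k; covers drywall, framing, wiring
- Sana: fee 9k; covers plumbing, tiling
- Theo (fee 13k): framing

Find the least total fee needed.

22

This is a weighted set-cover instance.
The greedy cost-per-new-task heuristic would pick Hana, Sana, and Yara for 34, but a cheaper cover exists.
Choose Yara and Sana: together they cover plumbing, drywall, tiling, framing, wiring — every task.
Total fee: 13 + 9 = 22.
No cover costs less than 22.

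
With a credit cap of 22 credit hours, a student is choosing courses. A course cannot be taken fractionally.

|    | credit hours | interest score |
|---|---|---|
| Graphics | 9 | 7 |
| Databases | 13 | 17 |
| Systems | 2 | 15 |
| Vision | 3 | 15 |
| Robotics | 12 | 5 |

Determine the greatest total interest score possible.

Allowing fractional choices, the relaxed optimum would be about 50.1, but courses are indivisible.
Databases + Systems + Vision: credit hours 13 + 2 + 3 = 18 ≤ 22, interest score 17 + 15 + 15 = 47.
Systems + Vision + Robotics: credit hours 2 + 3 + 12 = 17 ≤ 22, interest score 15 + 15 + 5 = 35.
Graphics + Systems + Vision: credit hours 9 + 2 + 3 = 14 ≤ 22, interest score 7 + 15 + 15 = 37.
Best is Databases, Systems, and Vision with total interest score 47.

47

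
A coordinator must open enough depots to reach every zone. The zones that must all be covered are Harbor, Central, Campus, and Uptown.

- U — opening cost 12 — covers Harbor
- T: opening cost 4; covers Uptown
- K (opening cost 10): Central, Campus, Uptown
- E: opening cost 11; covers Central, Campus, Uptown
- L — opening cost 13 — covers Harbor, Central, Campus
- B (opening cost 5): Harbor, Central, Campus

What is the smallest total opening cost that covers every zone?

9

Choose T and B: together they cover Harbor, Central, Campus, Uptown — every zone.
Total opening cost: 4 + 5 = 9.
No cover costs less than 9.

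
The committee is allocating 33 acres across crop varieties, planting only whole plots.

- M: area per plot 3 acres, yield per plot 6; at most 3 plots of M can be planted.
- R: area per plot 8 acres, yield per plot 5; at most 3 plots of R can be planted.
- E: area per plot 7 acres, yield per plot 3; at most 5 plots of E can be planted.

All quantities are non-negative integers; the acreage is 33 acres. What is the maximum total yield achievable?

M has the best ratio (6/3); taking only M gives at most 3×6 = 18 (stopped by the supply cap of 3).
Mixing does better — 3×M and 3×R: area 33 ≤ 33, yield 3·6 + 3·5 = 33.

33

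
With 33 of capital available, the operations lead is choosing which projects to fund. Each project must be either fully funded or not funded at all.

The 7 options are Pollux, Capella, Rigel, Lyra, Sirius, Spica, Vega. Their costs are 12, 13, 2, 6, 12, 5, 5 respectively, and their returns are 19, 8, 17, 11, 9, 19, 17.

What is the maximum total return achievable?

Allowing fractional choices, the relaxed optimum would be about 85.2, but projects are indivisible.
Pollux + Rigel + Spica + Vega: cost 12 + 2 + 5 + 5 = 24 ≤ 33, return 19 + 17 + 19 + 17 = 72.
Pollux + Rigel + Lyra + Spica + Vega: cost 12 + 2 + 6 + 5 + 5 = 30 ≤ 33, return 19 + 17 + 11 + 19 + 17 = 83.
Rigel + Lyra + Sirius + Spica + Vega: cost 2 + 6 + 12 + 5 + 5 = 30 ≤ 33, return 17 + 11 + 9 + 19 + 17 = 73.
Best is Pollux, Rigel, Lyra, Spica, and Vega with total return 83.

83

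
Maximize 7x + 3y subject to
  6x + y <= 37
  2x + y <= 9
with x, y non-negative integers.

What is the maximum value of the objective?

31

The continuous relaxation peaks at (4.5, 0) with value 31.50; rounding to a feasible lattice point costs some objective.
(x,y)=(4,1): 6·4+1·1=25≤37, 2·4+1·1=9≤9, objective 31.
(x,y)=(4,0): 6·4+1·0=24≤37, 2·4+1·0=8≤9, objective 28.
(x,y)=(3,2): 6·3+1·2=20≤37, 2·3+1·2=8≤9, objective 27.
(x,y)=(3,1): 6·3+1·1=19≤37, 2·3+1·1=7≤9, objective 24.
No feasible integer point exceeds 31.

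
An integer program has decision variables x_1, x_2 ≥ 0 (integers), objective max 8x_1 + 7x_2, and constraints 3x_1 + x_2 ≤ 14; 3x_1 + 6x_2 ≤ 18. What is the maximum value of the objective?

39

(x_1,x_2)=(4,1): 3·4+1·1=13≤14, 3·4+6·1=18≤18, objective 39.
(x_1,x_2)=(4,0): 3·4+1·0=12≤14, 3·4+6·0=12≤18, objective 32.
(x_1,x_2)=(3,1): 3·3+1·1=10≤14, 3·3+6·1=15≤18, objective 31.
(x_1,x_2)=(3,0): 3·3+1·0=9≤14, 3·3+6·0=9≤18, objective 24.
The best lattice point is (4,1), giving 39.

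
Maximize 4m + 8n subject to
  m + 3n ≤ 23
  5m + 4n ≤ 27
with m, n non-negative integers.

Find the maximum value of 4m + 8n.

Relaxing integrality, the LP optimum is 54.00 at (m,n) = (0, 6.75), which is not an integer point.
(m,n)=(0,6) is feasible, giving 48.
(m,n)=(1,5) is feasible, giving 44.
(m,n)=(0,5) is feasible, giving 40.
The best lattice point is (0,6), giving 48.

48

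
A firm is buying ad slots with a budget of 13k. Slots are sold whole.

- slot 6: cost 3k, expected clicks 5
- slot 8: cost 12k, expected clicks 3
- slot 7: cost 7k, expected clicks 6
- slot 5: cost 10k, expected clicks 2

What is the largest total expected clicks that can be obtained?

11

Take slot 6 and slot 7: cost 3 + 7 = 10 ≤ 13, expected clicks 5 + 6 = 11.
No other feasible combination does better.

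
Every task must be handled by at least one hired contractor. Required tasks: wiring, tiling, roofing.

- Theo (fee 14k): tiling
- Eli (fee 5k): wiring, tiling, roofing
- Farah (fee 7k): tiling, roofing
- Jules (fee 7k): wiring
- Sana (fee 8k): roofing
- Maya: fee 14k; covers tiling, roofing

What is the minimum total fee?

This is an integer covering problem.
Eli alone covers wiring, tiling, roofing — every task.
Total fee: 5.
No cover costs less than 5.

5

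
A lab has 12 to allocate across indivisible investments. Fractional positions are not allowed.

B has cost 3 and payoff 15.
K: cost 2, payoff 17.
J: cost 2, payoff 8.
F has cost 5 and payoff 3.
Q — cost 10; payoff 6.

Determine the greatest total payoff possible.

43

This is a 0-1 knapsack instance.
Take B, K, J, and F: cost 3 + 2 + 2 + 5 = 12 ≤ 12, payoff 15 + 17 + 8 + 3 = 43.
No other feasible combination does better.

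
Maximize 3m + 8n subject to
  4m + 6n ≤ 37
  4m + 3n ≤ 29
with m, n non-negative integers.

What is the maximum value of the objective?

The continuous relaxation peaks at (0, 6.17) with value 49.33; rounding to a feasible lattice point costs some objective.
(m,n)=(0,6): 4·0+6·6=36≤37, 4·0+3·6=18≤29, objective 48.
(m,n)=(1,5): 4·1+6·5=34≤37, 4·1+3·5=19≤29, objective 43.
No feasible integer point exceeds 48.

48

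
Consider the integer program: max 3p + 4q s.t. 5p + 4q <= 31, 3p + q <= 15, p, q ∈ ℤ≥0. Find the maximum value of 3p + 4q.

28

(p,q)=(0,7) is feasible, giving 28.
(p,q)=(1,6) is feasible, giving 27.
(p,q)=(0,6) is feasible, giving 24.
Maximum is 28 at (p,q)=(0,7).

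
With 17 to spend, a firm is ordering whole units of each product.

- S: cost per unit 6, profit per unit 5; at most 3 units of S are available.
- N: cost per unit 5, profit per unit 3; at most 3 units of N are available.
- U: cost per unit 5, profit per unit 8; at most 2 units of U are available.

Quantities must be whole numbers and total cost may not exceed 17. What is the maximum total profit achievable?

21

This is a bounded integer knapsack.
U has the best ratio (8/5); taking only U gives at most 2×8 = 16 (stopped by the supply cap of 2).
Mixing does better — 1×S and 2×U: cost 16 ≤ 17, profit 1·5 + 2·8 = 21.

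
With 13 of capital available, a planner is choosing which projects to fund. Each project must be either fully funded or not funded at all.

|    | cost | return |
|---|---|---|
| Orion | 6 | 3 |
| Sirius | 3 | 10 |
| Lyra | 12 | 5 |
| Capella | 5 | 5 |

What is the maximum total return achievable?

15

Allowing fractional choices, the relaxed optimum would be about 17.5, but projects are indivisible.
Sirius + Capella: cost 3 + 5 = 8 ≤ 13, return 10 + 5 = 15.
Orion + Sirius: cost 6 + 3 = 9 ≤ 13, return 3 + 10 = 13.
Best is Sirius and Capella with total return 15.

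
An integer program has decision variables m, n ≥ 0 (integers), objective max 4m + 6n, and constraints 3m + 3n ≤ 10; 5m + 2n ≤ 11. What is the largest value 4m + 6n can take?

18

Relaxing integrality, the LP optimum is 20.00 at (m,n) = (0, 3.33), which is not an integer point.
(m,n)=(0,3): 3·0+3·3=9≤10, 5·0+2·3=6≤11, objective 18.
(m,n)=(1,2): 3·1+3·2=9≤10, 5·1+2·2=9≤11, objective 16.
(m,n)=(0,2): 3·0+3·2=6≤10, 5·0+2·2=4≤11, objective 12.
The best lattice point is (0,3), giving 18.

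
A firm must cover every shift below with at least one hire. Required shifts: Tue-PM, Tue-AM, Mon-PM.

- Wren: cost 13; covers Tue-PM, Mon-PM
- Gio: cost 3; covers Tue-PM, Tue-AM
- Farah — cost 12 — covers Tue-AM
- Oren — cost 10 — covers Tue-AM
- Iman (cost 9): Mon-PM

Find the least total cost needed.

12

Choose Gio and Iman: together they cover Tue-PM, Tue-AM, Mon-PM — every shift.
Total cost: 3 + 9 = 12.
No cover costs less than 12.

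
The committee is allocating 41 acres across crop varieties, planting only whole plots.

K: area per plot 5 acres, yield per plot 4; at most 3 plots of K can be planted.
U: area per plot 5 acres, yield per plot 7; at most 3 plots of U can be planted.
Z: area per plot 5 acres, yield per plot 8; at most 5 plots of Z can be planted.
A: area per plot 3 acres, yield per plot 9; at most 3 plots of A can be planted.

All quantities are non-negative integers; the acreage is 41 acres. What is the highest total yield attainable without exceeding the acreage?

74

This is a bounded integer knapsack.
1×U, 5×Z, and 3×A: area 39 ≤ 41, yield 1·7 + 5·8 + 3·9 = 74.
2×U, 4×Z, and 3×A: area 39 ≤ 41, yield 2·7 + 4·8 + 3·9 = 73.
Best is 74.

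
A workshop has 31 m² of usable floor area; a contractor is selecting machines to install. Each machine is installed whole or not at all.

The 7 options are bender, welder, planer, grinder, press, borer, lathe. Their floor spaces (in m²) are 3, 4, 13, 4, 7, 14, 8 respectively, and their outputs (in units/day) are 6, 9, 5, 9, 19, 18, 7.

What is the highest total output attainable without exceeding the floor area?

Take welder, grinder, press, and borer: floor space 4 + 4 + 7 + 14 = 29 ≤ 31, output 9 + 9 + 19 + 18 = 55.
No other feasible combination does better.

55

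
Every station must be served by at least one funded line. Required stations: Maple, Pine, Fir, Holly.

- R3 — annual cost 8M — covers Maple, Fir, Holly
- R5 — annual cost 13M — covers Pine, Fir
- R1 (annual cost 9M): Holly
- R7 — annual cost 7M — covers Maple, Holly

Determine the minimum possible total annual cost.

20

The greedy cost-per-new-station heuristic would pick R3 and R5 for 21, but a cheaper cover exists.
Choose R5 and R7: together they cover Maple, Pine, Fir, Holly — every station.
Total annual cost: 13 + 7 = 20.
No cover costs less than 20.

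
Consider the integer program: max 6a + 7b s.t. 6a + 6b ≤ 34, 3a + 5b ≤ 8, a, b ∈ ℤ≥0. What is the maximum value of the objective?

13

Relaxing integrality, the LP optimum is 16.00 at (a,b) = (2.67, 0), which is not an integer point.
(a,b)=(1,1): 6·1+6·1=12≤34, 3·1+5·1=8≤8, objective 13.
(a,b)=(2,0): 6·2+6·0=12≤34, 3·2+5·0=6≤8, objective 12.
(a,b)=(0,1): 6·0+6·1=6≤34, 3·0+5·1=5≤8, objective 7.
Maximum is 13 at (a,b)=(1,1).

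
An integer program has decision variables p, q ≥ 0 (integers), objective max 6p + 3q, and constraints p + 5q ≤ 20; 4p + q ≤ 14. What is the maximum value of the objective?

(p,q)=(3,2): 1·3+5·2=13≤20, 4·3+1·2=14≤14, objective 24.
(p,q)=(3,1): 1·3+5·1=8≤20, 4·3+1·1=13≤14, objective 21.
Maximum is 24 at (p,q)=(3,2).

24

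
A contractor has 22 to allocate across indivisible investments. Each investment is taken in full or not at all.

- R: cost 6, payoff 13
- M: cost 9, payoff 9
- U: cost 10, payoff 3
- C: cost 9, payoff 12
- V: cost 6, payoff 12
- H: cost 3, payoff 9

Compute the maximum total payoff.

37

Allowing fractional choices, the relaxed optimum would be about 43.3, but investments are indivisible.
R + C + V: cost 6 + 9 + 6 = 21 ≤ 22, payoff 13 + 12 + 12 = 37.
R + V + H: cost 6 + 6 + 3 = 15 ≤ 22, payoff 13 + 12 + 9 = 34.
Best is R, C, and V with total payoff 37.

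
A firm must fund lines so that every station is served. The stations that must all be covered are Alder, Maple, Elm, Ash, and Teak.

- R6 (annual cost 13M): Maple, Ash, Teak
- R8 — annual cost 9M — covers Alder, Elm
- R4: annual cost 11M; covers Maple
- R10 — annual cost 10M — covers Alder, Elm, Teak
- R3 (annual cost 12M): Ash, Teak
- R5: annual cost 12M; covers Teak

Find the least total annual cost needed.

The greedy cost-per-new-station heuristic would pick R10 and R6 for 23, but a cheaper cover exists.
Choose R6 and R8: together they cover Alder, Maple, Elm, Ash, Teak — every station.
Total annual cost: 13 + 9 = 22.
No cover costs less than 22.

22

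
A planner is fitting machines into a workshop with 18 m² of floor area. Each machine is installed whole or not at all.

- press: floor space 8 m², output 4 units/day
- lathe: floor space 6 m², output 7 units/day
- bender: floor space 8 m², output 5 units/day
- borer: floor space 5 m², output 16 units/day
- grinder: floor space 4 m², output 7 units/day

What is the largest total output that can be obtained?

30

lathe + borer + grinder: floor space 6 + 5 + 4 = 15 ≤ 18, output 7 + 16 + 7 = 30.
bender + borer + grinder: floor space 8 + 5 + 4 = 17 ≤ 18, output 5 + 16 + 7 = 28.
press + borer + grinder: floor space 8 + 5 + 4 = 17 ≤ 18, output 4 + 16 + 7 = 27.
Best is lathe, borer, and grinder with total output 30.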